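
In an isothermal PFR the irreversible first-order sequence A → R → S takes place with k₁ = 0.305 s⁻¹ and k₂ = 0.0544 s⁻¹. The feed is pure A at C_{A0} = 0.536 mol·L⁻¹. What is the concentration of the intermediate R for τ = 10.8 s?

0.338 mol·L⁻¹

Solving the coupled first-order balances gives C_R(τ) = [k₁/(k₂−k₁)]·C_{A0}·(e^(−k₁τ) − e^(−k₂τ)).
e^(−k₁τ) = e^(−0.305×10.8) = e^(−3.294) = 0.03711; e^(−k₂τ) = e^(−0.5875) = 0.5557.
C_R = 0.305×0.536/(0.0544−0.305) × (0.03711−0.5557) = (-0.6524)×(-0.5186) = 0.3383 mol·L⁻¹.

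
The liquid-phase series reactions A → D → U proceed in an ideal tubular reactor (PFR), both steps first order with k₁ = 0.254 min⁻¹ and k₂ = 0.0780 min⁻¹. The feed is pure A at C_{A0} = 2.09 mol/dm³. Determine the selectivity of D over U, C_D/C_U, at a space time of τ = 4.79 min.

For first-order series with pure A initially, C_D(τ) = k₁C_{A0}/(k₂−k₁)·(e^(−k₁τ) − e^(−k₂τ)).
e^(−k₁τ) = e^(−0.254×4.79) = e^(−1.217) = 0.2962; e^(−k₂τ) = e^(−0.3736) = 0.6882.
C_D = 0.254×2.09/(0.0780−0.254) × (0.2962−0.6882) = (-3.016)×(-0.3920) = 1.182 mol/dm³.
C_A = C_{A0}e^(−k₁τ) = 0.6191 mol/dm³, so C_U = C_{A0}−C_A−C_D = 0.2885 mol/dm³; C_D/C_U = 4.10.

4.10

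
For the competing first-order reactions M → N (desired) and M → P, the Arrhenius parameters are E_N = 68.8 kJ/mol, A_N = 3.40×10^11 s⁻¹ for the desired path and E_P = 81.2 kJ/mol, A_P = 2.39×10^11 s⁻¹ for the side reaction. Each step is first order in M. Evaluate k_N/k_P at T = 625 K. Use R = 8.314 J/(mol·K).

15.5

With equal orders, S_{N/P} = k_N/k_P = (A_N/A_P)·exp[(E_P−E_N)/(RT)].
(E_P−E_N)/(RT) = (81.2−68.8)×10³/(8.314×625) = 12400/5196 = 2.386.
k_N/k_P = (3.40×10^11/2.39×10^11)·exp(2.386) = 1.423 × 10.87 = 15.5.
Since E_N < E_P, lowering the temperature improves selectivity toward N.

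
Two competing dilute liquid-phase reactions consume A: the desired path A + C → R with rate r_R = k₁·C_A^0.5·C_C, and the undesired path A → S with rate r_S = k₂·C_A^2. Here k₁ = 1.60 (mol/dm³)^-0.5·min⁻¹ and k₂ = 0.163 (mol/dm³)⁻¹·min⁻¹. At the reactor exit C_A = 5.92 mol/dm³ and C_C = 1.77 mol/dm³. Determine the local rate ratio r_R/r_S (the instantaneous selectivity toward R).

1.21

S_{R/S} = r_R/r_S = (k₁·C_A^0.5·C_C)/(k₂·C_A^2) = (k₁/k₂)·C_A^-1.5·C_C.
= (1.60×5.920^0.5×1.770) / (0.163×5.920^2) = 6.891/5.713 = 1.21.
The undesired path is higher order in A, so low C_A (CSTR or dilute feed) favours R.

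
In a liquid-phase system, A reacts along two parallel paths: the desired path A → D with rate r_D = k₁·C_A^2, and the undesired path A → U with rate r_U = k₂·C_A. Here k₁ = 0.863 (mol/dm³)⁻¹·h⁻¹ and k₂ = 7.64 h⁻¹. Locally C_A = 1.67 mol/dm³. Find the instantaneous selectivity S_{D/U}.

S_{D/U} = r_D/r_U = (k₁·C_A^2)/(k₂·C_A) = (k₁/k₂)·C_A.
= (0.863×1.670^2) / (7.64×1.670) = 2.407/12.76 = 0.189.
Since the desired path is higher order in A, keeping C_A high (PFR or concentrated feed) favours D.

0.189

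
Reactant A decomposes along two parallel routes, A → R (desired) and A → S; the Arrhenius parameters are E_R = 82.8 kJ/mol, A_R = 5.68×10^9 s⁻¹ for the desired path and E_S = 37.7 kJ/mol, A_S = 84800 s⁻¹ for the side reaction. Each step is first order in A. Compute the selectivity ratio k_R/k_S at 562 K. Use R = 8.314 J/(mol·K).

4.31

With equal orders, S_{R/S} = k_R/k_S = (A_R/A_S)·exp[(E_S−E_R)/(RT)].
(E_S−E_R)/(RT) = (37.7−82.8)×10³/(8.314×562) = -45100/4672 = -9.652.
k_R/k_S = (5.68×10^9/84800)·exp(-9.652) = 66981 × 6.428×10^-5 = 4.31.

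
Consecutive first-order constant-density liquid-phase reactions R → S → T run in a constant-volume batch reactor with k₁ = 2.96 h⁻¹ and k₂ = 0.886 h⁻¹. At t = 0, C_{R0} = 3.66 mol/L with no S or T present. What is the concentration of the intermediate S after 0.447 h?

For first-order series with pure R initially, C_S(t) = k₁C_{R0}/(k₂−k₁)·(e^(−k₁t) − e^(−k₂t)).
e^(−k₁t) = e^(−2.96×0.447) = e^(−1.323) = 0.2663; e^(−k₂t) = e^(−0.3960) = 0.6730.
C_S = 2.96×3.66/(0.886−2.96) × (0.2663−0.6730) = (-5.224)×(-0.4067) = 2.124 mol/L.

2.12 mol/L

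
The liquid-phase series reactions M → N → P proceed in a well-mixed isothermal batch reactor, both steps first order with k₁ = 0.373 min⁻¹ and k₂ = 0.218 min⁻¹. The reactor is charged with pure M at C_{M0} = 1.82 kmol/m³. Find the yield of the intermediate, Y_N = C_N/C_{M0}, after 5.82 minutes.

0.402

The intermediate concentration in a first-order A→B→C sequence is C_N = k₁C_{M0}(e^(−k₁t) − e^(−k₂t))/(k₂−k₁).
e^(−k₁t) = e^(−0.373×5.82) = e^(−2.171) = 0.1141; e^(−k₂t) = e^(−1.269) = 0.2812.
C_N = 0.373×1.82/(0.218−0.373) × (0.1141−0.2812) = (-4.380)×(-0.1671) = 0.7319 kmol/m³.
Y_N = C_N/C_{M0} = 0.7319/1.82 = 0.402.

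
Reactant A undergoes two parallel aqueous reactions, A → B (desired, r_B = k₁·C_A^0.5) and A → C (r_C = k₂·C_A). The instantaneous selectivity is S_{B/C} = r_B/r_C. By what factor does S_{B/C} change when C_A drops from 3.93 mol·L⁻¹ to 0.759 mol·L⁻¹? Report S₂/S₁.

2.28

S_{B/C} = (k₁/k₂)·C_A^-0.5, so S₂/S₁ = (C_{A,2}/C_{A,1})^-0.5.
= (0.759/3.93)^(-0.5) = (0.1931)^(-0.5) = 2.28.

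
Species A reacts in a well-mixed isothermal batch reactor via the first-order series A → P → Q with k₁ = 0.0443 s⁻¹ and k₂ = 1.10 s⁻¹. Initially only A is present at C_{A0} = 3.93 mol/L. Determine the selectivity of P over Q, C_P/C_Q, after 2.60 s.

For first-order series with pure A initially, C_P(t) = k₁C_{A0}/(k₂−k₁)·(e^(−k₁t) − e^(−k₂t)).
e^(−k₁t) = e^(−0.0443×2.60) = e^(−0.1152) = 0.8912; e^(−k₂t) = e^(−2.860) = 0.05727.
C_P = 0.0443×3.93/(1.10−0.0443) × (0.8912−0.05727) = 0.1649×0.8339 = 0.1375 mol/L.
C_A = C_{A0}e^(−k₁t) = 3.502 mol/L, so C_Q = C_{A0}−C_A−C_P = 0.2900 mol/L; C_P/C_Q = 0.474.

0.474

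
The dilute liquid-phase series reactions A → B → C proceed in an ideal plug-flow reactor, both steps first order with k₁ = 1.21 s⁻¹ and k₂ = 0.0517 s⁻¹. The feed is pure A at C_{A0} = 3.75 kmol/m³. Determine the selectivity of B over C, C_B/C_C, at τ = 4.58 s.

The intermediate concentration in a first-order A→B→C sequence is C_B = k₁C_{A0}(e^(−k₁τ) − e^(−k₂τ))/(k₂−k₁).
e^(−k₁τ) = e^(−1.21×4.58) = e^(−5.542) = 0.003919; e^(−k₂τ) = e^(−0.2368) = 0.7892.
C_B = 1.21×3.75/(0.0517−1.21) × (0.003919−0.7892) = (-3.917)×(-0.7852) = 3.076 kmol/m³.
C_A = C_{A0}e^(−k₁τ) = 0.01470 kmol/m³, so C_C = C_{A0}−C_A−C_B = 0.6592 kmol/m³; C_B/C_C = 4.67.

4.67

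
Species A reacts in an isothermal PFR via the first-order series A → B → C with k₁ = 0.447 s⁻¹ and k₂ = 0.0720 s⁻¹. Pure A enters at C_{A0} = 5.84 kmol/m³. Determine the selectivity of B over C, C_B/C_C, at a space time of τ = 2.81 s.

The intermediate concentration in a first-order A→B→C sequence is C_B = k₁C_{A0}(e^(−k₁τ) − e^(−k₂τ))/(k₂−k₁).
e^(−k₁τ) = e^(−0.447×2.81) = e^(−1.256) = 0.2848; e^(−k₂τ) = e^(−0.2023) = 0.8168.
C_B = 0.447×5.84/(0.0720−0.447) × (0.2848−0.8168) = (-6.961)×(-0.5321) = 3.704 kmol/m³.
C_A = C_{A0}e^(−k₁τ) = 1.663 kmol/m³, so C_C = C_{A0}−C_A−C_B = 0.4731 kmol/m³; C_B/C_C = 7.83.

7.83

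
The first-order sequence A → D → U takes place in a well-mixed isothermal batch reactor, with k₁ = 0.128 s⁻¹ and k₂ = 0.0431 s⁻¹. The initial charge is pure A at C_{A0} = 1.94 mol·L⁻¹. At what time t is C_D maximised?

For first-order series the maximum of C_D occurs at t_opt = ln(k₂/k₁)/(k₂−k₁).
= ln(0.0431/0.128)/(0.0431−0.128) = ln(0.3367)/-0.08490 = -1.089/-0.08490 = 12.8 s.

12.8 s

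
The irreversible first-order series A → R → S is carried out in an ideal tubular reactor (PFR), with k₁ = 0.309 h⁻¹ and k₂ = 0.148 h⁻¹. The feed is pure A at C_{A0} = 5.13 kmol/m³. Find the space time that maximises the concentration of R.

Setting dC_R/dτ = 0 gives τ_opt = ln(k₂/k₁)/(k₂−k₁).
= ln(0.148/0.309)/(0.148−0.309) = ln(0.4790)/-0.1610 = -0.7361/-0.1610 = 4.57 h.

4.57 h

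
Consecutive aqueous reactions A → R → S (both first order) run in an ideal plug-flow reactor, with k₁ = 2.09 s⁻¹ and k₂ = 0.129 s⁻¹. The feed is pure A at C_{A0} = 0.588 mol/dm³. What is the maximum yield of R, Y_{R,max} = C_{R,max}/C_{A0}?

For a first-order series the maximum intermediate yield is C_{R,max}/C_{A0} = (k₁/k₂)^[k₂/(k₂−k₁)].
= (2.09/0.129)^(0.129/(0.129−2.09)) = (16.20)^(-0.06578) = 0.8326.

0.833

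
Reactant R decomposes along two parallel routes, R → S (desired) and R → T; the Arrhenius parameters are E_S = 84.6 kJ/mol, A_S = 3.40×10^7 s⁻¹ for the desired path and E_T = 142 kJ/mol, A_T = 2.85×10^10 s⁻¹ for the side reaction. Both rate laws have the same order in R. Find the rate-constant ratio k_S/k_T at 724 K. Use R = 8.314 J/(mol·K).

With equal orders, S_{S/T} = k_S/k_T = (A_S/A_T)·exp[(E_T−E_S)/(RT)].
(E_T−E_S)/(RT) = (142−84.6)×10³/(8.314×724) = 57400/6019 = 9.536.
k_S/k_T = (3.40×10^7/2.85×10^10)·exp(9.536) = 0.001193 × 13849 = 16.5.

16.5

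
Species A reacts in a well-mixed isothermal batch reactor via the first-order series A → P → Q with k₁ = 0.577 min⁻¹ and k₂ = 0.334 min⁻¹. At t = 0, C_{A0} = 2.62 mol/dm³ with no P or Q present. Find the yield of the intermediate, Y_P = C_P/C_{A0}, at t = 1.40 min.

Solving the coupled first-order balances gives C_P(t) = [k₁/(k₂−k₁)]·C_{A0}·(e^(−k₁t) − e^(−k₂t)).
e^(−k₁t) = e^(−0.577×1.40) = e^(−0.8078) = 0.4458; e^(−k₂t) = e^(−0.4676) = 0.6265.
C_P = 0.577×2.62/(0.334−0.577) × (0.4458−0.6265) = (-6.221)×(-0.1807) = 1.124 mol/dm³.
Y_P = C_P/C_{A0} = 1.124/2.62 = 0.429.

0.429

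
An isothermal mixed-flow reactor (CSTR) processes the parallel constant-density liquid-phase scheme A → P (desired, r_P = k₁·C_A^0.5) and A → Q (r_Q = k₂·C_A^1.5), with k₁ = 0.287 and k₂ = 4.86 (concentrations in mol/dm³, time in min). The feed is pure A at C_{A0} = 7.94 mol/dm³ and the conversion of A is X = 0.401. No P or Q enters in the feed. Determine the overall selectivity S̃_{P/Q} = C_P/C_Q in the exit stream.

0.0124

Exit C_A = C_{A0}(1−X) = 7.94×0.599 = 4.756 mol/dm³.
Rates in a CSTR are evaluated at the outlet concentration: r_P = 0.287×4.756^0.5 = 0.6259, r_Q = 4.86×4.756^1.5 = 50.41.
Overall selectivity = C_P/C_Q = r_Pτ/(r_Qτ) = r_P/r_Q = 0.0124.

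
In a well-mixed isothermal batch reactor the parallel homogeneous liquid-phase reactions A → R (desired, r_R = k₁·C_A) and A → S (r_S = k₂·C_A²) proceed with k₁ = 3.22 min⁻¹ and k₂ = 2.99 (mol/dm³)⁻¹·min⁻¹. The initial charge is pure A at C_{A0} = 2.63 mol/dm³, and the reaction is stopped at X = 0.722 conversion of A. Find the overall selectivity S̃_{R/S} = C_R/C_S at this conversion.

C_A = C_{A0}(1−X) = 0.7311 mol/dm³.
Along a PFR/batch, dC_R/dC_A = −r_R/(r_R+r_S) = −k₁/(k₁+k₂·C_A).
Integrating from C_{A0} to C_A: C_R = (3.22/2.99)·ln[(3.22+2.99·2.63)/(3.22+2.99·0.731)] = 1.077·ln(11.08/5.406) = 0.7732 mol/dm³.
C_S = (C_{A0}−C_A)−C_R = 1.126 mol/dm³; S̃_{R/S} = 0.7732/1.126 = 0.687.

0.687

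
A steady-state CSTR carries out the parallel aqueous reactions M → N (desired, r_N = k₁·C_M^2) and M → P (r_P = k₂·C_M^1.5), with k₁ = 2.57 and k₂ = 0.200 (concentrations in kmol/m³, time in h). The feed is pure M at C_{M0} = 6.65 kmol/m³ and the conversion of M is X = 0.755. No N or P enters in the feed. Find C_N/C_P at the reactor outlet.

16.4

Exit C_M = C_{M0}(1−X) = 6.65×0.245 = 1.629 kmol/m³.
Rates in a CSTR are evaluated at the outlet concentration: r_N = 2.57×1.629^2 = 6.822, r_P = 0.200×1.629^1.5 = 0.4159.
Overall selectivity = C_N/C_P = r_Nτ/(r_Pτ) = r_N/r_P = 16.4.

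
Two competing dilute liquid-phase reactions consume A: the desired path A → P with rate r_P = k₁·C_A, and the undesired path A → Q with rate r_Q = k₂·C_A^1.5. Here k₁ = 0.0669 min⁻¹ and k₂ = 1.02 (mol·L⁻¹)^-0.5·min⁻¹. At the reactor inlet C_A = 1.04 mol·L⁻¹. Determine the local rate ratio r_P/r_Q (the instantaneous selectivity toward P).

S_{P/Q} = r_P/r_Q = (k₁·C_A)/(k₂·C_A^1.5) = (k₁/k₂)·C_A^-0.5.
= (0.0669×1.040) / (1.02×1.040^1.5) = 0.06958/1.082 = 0.0643.

0.0643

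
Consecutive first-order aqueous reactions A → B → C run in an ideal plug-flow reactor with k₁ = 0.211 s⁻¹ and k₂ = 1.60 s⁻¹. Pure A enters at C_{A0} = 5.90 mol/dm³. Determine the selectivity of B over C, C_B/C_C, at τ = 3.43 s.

Solving the coupled first-order balances gives C_B(τ) = [k₁/(k₂−k₁)]·C_{A0}·(e^(−k₁τ) − e^(−k₂τ)).
e^(−k₁τ) = e^(−0.211×3.43) = e^(−0.7237) = 0.4849; e^(−k₂τ) = e^(−5.488) = 0.004136.
C_B = 0.211×5.90/(1.60−0.211) × (0.4849−0.004136) = 0.8963×0.4808 = 0.4309 mol/dm³.
C_A = C_{A0}e^(−k₁τ) = 2.861 mol/dm³, so C_C = C_{A0}−C_A−C_B = 2.608 mol/dm³; C_B/C_C = 0.165.

0.165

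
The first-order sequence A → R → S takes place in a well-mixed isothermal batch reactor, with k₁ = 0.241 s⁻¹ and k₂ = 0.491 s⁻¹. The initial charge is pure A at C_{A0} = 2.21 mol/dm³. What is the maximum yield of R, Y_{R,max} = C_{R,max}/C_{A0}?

0.247

For a first-order series the maximum intermediate yield is C_{R,max}/C_{A0} = (k₁/k₂)^[k₂/(k₂−k₁)].
= (0.241/0.491)^(0.491/(0.491−0.241)) = (0.4908)^(1.964) = 0.2472.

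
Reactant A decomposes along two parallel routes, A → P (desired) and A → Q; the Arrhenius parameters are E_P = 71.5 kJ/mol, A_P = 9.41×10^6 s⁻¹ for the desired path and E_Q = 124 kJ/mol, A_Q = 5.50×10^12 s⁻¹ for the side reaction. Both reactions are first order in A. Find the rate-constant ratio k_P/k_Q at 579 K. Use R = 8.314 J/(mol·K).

With equal orders, S_{P/Q} = k_P/k_Q = (A_P/A_Q)·exp[(E_Q−E_P)/(RT)].
(E_Q−E_P)/(RT) = (124−71.5)×10³/(8.314×579) = 52500/4814 = 10.91.
k_P/k_Q = (9.41×10^6/5.50×10^12)·exp(10.91) = 1.711×10^-6 × 54510 = 0.0933.
Since E_P < E_Q, lowering the temperature improves selectivity toward P.

0.0933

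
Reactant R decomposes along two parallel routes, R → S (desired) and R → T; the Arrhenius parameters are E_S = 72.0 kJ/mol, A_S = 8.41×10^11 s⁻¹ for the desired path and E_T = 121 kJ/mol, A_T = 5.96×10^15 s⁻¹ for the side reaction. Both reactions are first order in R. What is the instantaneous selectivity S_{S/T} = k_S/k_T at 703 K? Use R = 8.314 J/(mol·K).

0.617

Since both paths have the same order in R, the concentration cancels and S_{S/T} = k_S/k_T = (A_S/A_T)·exp[(E_T−E_S)/(RT)].
(E_T−E_S)/(RT) = (121−72.0)×10³/(8.314×703) = 49000/5845 = 8.384.
k_S/k_T = (8.41×10^11/5.96×10^15)·exp(8.384) = 1.411×10^-4 × 4375 = 0.617.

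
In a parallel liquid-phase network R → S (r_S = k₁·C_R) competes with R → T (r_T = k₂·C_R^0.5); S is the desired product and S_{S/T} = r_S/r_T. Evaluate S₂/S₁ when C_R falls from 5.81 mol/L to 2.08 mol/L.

S_{S/T} = (k₁/k₂)·C_R^0.5, so S₂/S₁ = (C_{R,2}/C_{R,1})^0.5.
= (2.08/5.81)^0.5 = (0.3580)^0.5 = 0.598.

0.598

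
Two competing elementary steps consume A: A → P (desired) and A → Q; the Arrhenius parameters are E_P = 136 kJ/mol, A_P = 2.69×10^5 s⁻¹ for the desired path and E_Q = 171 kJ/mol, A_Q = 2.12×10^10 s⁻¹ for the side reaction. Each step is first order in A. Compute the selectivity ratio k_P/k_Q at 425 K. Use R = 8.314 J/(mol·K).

With equal orders, S_{P/Q} = k_P/k_Q = (A_P/A_Q)·exp[(E_Q−E_P)/(RT)].
(E_Q−E_P)/(RT) = (171−136)×10³/(8.314×425) = 35000/3533 = 9.905.
k_P/k_Q = (2.69×10^5/2.12×10^10)·exp(9.905) = 1.269×10^-5 × 20037 = 0.254.

0.254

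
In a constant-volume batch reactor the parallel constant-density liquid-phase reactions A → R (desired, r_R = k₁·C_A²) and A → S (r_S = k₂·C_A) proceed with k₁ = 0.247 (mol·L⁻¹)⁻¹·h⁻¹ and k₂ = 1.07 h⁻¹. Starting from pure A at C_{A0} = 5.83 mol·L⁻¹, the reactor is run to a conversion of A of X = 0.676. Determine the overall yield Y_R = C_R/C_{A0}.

C_A = C_{A0}(1−X) = 1.889 mol·L⁻¹.
Along a PFR/batch, dC_S/dC_A = −r_S/(r_R+r_S) = −k₂/(k₂+k₁·C_A).
Integrating from C_{A0} to C_A: C_S = (1.07/0.247)·ln[(1.07+0.247·5.83)/(1.07+0.247·1.89)] = 4.332·ln(2.510/1.537) = 2.126 mol·L⁻¹.
Then C_R = (C_{A0}−C_A) − C_S = 3.941 − 2.126 = 1.815 mol·L⁻¹.
Y_R = C_R/C_{A0} = 1.815/5.83 = 0.311.

0.311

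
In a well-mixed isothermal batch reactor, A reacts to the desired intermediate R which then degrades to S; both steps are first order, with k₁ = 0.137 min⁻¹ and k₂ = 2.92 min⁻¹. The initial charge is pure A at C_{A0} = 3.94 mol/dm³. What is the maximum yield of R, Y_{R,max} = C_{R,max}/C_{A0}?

For a first-order series the maximum intermediate yield is C_{R,max}/C_{A0} = (k₁/k₂)^[k₂/(k₂−k₁)].
= (0.137/2.92)^(2.92/(2.92−0.137)) = (0.04692)^(1.049) = 0.04036.

0.0404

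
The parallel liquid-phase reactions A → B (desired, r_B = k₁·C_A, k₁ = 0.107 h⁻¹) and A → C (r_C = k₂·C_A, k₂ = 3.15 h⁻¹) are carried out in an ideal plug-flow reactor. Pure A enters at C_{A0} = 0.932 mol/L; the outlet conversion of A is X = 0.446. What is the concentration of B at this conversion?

C_A = C_{A0}(1−X) = 0.5163 mol/L.
Both paths are first order in A, so the instantaneous fraction to B is constant: dC_B/d(−C_A) = k₁/(k₁+k₂) = 0.03285.
C_B = 0.03285·(C_{A0}−C_A) = 0.03285×0.4157 = 0.0137 mol/L.

0.0137 mol/L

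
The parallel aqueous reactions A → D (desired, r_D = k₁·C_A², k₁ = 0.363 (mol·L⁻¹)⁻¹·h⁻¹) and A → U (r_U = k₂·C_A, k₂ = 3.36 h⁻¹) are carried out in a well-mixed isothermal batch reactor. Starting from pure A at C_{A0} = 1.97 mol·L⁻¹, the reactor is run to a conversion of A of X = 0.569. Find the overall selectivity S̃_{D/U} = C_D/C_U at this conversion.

C_A = C_{A0}(1−X) = 0.8491 mol·L⁻¹.
Along a PFR/batch, dC_U/dC_A = −r_U/(r_D+r_U) = −k₂/(k₂+k₁·C_A).
Integrating from C_{A0} to C_A: C_U = (3.36/0.363)·ln[(3.36+0.363·1.97)/(3.36+0.363·0.849)] = 9.256·ln(4.075/3.668) = 0.9737 mol·L⁻¹.
Then C_D = (C_{A0}−C_A) − C_U = 1.121 − 0.9737 = 0.1472 mol·L⁻¹.
S̃_{D/U} = C_D/C_U = 0.1472/0.9737 = 0.151.

0.151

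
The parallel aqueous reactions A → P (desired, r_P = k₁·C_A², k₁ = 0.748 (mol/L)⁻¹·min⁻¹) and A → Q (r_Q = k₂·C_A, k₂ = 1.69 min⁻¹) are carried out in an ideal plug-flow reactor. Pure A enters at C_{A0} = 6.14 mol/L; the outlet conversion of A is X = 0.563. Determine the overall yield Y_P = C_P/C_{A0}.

C_A = C_{A0}(1−X) = 2.683 mol/L.
Along a PFR/batch, dC_Q/dC_A = −r_Q/(r_P+r_Q) = −k₂/(k₂+k₁·C_A).
Integrating from C_{A0} to C_A: C_Q = (1.69/0.748)·ln[(1.69+0.748·6.14)/(1.69+0.748·2.68)] = 2.259·ln(6.283/3.697) = 1.198 mol/L.
Then C_P = (C_{A0}−C_A) − C_Q = 3.457 − 1.198 = 2.259 mol/L.
Y_P = C_P/C_{A0} = 2.259/6.14 = 0.368.

0.368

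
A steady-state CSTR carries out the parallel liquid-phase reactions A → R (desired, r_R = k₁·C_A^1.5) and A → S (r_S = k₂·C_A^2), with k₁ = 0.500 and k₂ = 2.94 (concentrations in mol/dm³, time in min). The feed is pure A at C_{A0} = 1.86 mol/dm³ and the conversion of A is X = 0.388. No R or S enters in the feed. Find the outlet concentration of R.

Exit C_A = C_{A0}(1−X) = 1.86×0.612 = 1.138 mol/dm³.
Rates in a CSTR are evaluated at the outlet concentration: r_R = 0.500×1.138^1.5 = 0.6072, r_S = 2.94×1.138^2 = 3.810.
Fraction of consumed A going to R: r_R/(r_R+r_S) = 0.1375.
C_R = 0.1375·C_{A0}·X = 0.1375×1.86×0.388 = 0.0992 mol/dm³.

0.0992 mol/dm³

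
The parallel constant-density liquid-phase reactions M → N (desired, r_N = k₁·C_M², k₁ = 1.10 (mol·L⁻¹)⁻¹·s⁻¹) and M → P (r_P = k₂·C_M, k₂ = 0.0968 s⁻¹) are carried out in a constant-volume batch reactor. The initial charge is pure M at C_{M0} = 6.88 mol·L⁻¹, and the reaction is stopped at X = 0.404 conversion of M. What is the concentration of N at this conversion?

2.73 mol·L⁻¹

C_M = C_{M0}(1−X) = 4.100 mol·L⁻¹.
Along a PFR/batch, dC_P/dC_M = −r_P/(r_N+r_P) = −k₂/(k₂+k₁·C_M).
Integrating from C_{M0} to C_M: C_P = (0.0968/1.10)·ln[(0.0968+1.10·6.88)/(0.0968+1.10·4.10)] = 0.08800·ln(7.665/4.607) = 0.04479 mol·L⁻¹.
Then C_N = (C_{M0}−C_M) − C_P = 2.780 − 0.04479 = 2.735 mol·L⁻¹.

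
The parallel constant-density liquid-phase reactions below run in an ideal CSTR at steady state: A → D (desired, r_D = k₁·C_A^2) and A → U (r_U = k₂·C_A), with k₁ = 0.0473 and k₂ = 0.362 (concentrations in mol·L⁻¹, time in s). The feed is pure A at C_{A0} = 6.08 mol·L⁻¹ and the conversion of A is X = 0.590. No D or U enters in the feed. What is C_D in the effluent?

0.881 mol·L⁻¹

Exit C_A = C_{A0}(1−X) = 6.08×0.410 = 2.493 mol·L⁻¹.
A CSTR operates uniformly at the exit composition, giving r_D = 0.2939 and r_U = 0.9024 (each k·C_A^n at C_A = 2.493).
Fraction of consumed A going to D: r_D/(r_D+r_U) = 0.2457.
C_D = 0.2457·C_{A0}·X = 0.2457×6.08×0.590 = 0.881 mol·L⁻¹.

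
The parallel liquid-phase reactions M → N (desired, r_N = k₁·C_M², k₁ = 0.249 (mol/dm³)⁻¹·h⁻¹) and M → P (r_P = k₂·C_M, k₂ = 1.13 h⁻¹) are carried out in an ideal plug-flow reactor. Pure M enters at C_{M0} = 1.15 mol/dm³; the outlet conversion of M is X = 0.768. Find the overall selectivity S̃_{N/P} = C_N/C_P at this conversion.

0.153

C_M = C_{M0}(1−X) = 0.2668 mol/dm³.
Along a PFR/batch, dC_P/dC_M = −r_P/(r_N+r_P) = −k₂/(k₂+k₁·C_M).
Integrating from C_{M0} to C_M: C_P = (1.13/0.249)·ln[(1.13+0.249·1.15)/(1.13+0.249·0.267)] = 4.538·ln(1.416/1.196) = 0.7658 mol/dm³.
Then C_N = (C_{M0}−C_M) − C_P = 0.8832 − 0.7658 = 0.1174 mol/dm³.
S̃_{N/P} = C_N/C_P = 0.1174/0.7658 = 0.153.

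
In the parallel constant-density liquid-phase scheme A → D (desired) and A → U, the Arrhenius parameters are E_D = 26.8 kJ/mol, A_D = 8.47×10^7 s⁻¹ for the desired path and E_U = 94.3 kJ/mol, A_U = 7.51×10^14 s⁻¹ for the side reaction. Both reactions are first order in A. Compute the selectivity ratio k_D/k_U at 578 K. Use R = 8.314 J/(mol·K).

k_D/k_U = (A_D/A_U)·exp[−(E_D−E_U)/(RT)] = (A_D/A_U)·exp[(E_U−E_D)/(RT)].
(E_U−E_D)/(RT) = (94.3−26.8)×10³/(8.314×578) = 67500/4805 = 14.05.
k_D/k_U = (8.47×10^7/7.51×10^14)·exp(14.05) = 1.128×10^-7 × 1.260×10^6 = 0.142.
Since E_D < E_U, lowering the temperature improves selectivity toward D.

0.142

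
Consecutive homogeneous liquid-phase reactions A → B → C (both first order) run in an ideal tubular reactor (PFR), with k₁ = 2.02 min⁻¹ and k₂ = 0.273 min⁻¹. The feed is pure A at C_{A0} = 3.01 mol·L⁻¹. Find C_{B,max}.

At the optimum, C_{B,max}/C_{A0} = (k₁/k₂)^[k₂/(k₂−k₁)].
= (2.02/0.273)^(0.273/(0.273−2.02)) = (7.399)^(-0.1563) = 0.7314.
C_{B,max} = 0.7314×3.01 = 2.20 mol·L⁻¹.

2.20 mol·L⁻¹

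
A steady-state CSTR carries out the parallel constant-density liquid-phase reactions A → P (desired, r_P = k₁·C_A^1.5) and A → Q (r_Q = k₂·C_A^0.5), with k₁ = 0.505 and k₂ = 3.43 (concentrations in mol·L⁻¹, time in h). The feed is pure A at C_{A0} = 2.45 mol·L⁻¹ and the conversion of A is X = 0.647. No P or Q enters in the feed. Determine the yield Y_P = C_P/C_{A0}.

Exit C_A = C_{A0}(1−X) = 2.45×0.353 = 0.8649 mol·L⁻¹.
A CSTR operates uniformly at the exit composition, giving r_P = 0.4062 and r_Q = 3.190 (each k·C_A^n at C_A = 0.8649).
Fraction of consumed A going to P: r_P/(r_P+r_Q) = 0.1129.
C_P = 0.1129·C_{A0}·X = 0.1129×2.45×0.647 = 0.179 mol·L⁻¹; Y_P = C_P/C_{A0} = 0.0731.

0.0731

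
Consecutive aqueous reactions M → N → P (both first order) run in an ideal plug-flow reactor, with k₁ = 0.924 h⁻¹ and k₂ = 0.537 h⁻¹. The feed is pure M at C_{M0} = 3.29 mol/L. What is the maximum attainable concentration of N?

1.55 mol/L

Evaluating C_N at τ_opt = ln(k₂/k₁)/(k₂−k₁) gives C_{N,max}/C_{M0} = (k₁/k₂)^[k₂/(k₂−k₁)].
= (0.924/0.537)^(0.537/(0.537−0.924)) = (1.721)^(-1.388) = 0.4709.
C_{N,max} = 0.4709×3.29 = 1.55 mol/L.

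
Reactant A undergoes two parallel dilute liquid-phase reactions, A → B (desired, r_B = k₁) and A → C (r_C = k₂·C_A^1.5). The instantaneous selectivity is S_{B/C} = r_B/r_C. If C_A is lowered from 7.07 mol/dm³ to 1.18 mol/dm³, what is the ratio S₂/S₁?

14.7

S_{B/C} = (k₁/k₂)·C_A^-1.5, so S₂/S₁ = (C_{A,2}/C_{A,1})^-1.5.
= (1.18/7.07)^(-1.5) = (0.1669)^(-1.5) = 14.7.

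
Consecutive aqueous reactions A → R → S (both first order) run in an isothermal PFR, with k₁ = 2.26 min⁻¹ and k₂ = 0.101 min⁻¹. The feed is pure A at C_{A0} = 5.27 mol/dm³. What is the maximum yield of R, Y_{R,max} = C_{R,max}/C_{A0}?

0.865

At the optimum, C_{R,max}/C_{A0} = (k₁/k₂)^[k₂/(k₂−k₁)].
= (2.26/0.101)^(0.101/(0.101−2.26)) = (22.38)^(-0.04678) = 0.8647.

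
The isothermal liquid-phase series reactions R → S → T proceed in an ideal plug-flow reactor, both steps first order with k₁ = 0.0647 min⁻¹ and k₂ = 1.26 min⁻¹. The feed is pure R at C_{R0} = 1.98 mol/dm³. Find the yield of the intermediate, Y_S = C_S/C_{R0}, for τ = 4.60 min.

0.0400

Solving the coupled first-order balances gives C_S(τ) = [k₁/(k₂−k₁)]·C_{R0}·(e^(−k₁τ) − e^(−k₂τ)).
e^(−k₁τ) = e^(−0.0647×4.60) = e^(−0.2976) = 0.7426; e^(−k₂τ) = e^(−5.796) = 0.003040.
C_S = 0.0647×1.98/(1.26−0.0647) × (0.7426−0.003040) = 0.1072×0.7395 = 0.07926 mol/dm³.
Y_S = C_S/C_{R0} = 0.07926/1.98 = 0.0400.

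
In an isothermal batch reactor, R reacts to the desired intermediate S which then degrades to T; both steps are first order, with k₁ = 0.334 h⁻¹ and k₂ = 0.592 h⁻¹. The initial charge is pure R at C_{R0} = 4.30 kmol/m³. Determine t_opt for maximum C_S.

Setting dC_S/dt = 0 gives t_opt = ln(k₂/k₁)/(k₂−k₁).
= ln(0.592/0.334)/(0.592−0.334) = ln(1.772)/0.2580 = 0.5724/0.2580 = 2.22 h.

2.22 h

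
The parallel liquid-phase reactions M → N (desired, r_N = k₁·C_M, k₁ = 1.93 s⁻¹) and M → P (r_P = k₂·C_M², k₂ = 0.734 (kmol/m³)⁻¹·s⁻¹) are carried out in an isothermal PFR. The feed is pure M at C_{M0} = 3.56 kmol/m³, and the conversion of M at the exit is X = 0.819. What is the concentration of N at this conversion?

C_M = C_{M0}(1−X) = 0.6444 kmol/m³.
Along a PFR/batch, dC_N/dC_M = −r_N/(r_N+r_P) = −k₁/(k₁+k₂·C_M).
Integrating from C_{M0} to C_M: C_N = (1.93/0.734)·ln[(1.93+0.734·3.56)/(1.93+0.734·0.644)] = 2.629·ln(4.543/2.403) = 1.675 kmol/m³.

1.67 kmol/m³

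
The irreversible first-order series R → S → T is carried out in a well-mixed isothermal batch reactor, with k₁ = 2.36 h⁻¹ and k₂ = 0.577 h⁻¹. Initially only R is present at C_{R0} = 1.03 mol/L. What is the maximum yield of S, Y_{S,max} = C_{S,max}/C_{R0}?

At the optimum, C_{S,max}/C_{R0} = (k₁/k₂)^[k₂/(k₂−k₁)].
= (2.36/0.577)^(0.577/(0.577−2.36)) = (4.090)^(-0.3236) = 0.6339.

0.634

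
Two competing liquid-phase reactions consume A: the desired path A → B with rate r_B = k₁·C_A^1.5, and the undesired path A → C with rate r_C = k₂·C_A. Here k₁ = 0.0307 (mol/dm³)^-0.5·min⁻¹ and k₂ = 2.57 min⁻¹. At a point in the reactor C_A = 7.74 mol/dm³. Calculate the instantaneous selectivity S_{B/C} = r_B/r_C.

0.0332

S_{B/C} = r_B/r_C = (k₁·C_A^1.5)/(k₂·C_A) = (k₁/k₂)·C_A^0.5.
= (0.0307×7.740^1.5) / (2.57×7.740) = 0.6611/19.89 = 0.0332.
Since the desired path is higher order in A, keeping C_A high (PFR or concentrated feed) favours B.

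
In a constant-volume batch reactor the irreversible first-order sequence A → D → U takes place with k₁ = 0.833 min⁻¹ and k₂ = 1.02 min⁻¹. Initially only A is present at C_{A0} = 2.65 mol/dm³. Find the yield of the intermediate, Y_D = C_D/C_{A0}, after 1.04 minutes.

Solving the coupled first-order balances gives C_D(t) = [k₁/(k₂−k₁)]·C_{A0}·(e^(−k₁t) − e^(−k₂t)).
e^(−k₁t) = e^(−0.833×1.04) = e^(−0.8663) = 0.4205; e^(−k₂t) = e^(−1.061) = 0.3462.
C_D = 0.833×2.65/(1.02−0.833) × (0.4205−0.3462) = 11.80×0.07432 = 0.8773 mol/dm³.
Y_D = C_D/C_{A0} = 0.8773/2.65 = 0.331.

0.331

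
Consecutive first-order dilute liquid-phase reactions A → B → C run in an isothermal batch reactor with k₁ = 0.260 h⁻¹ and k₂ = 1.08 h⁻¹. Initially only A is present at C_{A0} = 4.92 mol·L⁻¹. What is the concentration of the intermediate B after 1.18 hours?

0.712 mol·L⁻¹

For first-order series with pure A initially, C_B(t) = k₁C_{A0}/(k₂−k₁)·(e^(−k₁t) − e^(−k₂t)).
e^(−k₁t) = e^(−0.260×1.18) = e^(−0.3068) = 0.7358; e^(−k₂t) = e^(−1.274) = 0.2796.
C_B = 0.260×4.92/(1.08−0.260) × (0.7358−0.2796) = 1.560×0.4562 = 0.7117 mol·L⁻¹.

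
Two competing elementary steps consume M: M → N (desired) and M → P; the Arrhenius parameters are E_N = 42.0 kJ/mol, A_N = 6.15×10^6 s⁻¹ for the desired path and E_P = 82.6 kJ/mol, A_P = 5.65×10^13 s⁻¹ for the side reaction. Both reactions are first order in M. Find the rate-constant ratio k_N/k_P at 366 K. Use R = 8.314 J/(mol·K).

With equal orders, S_{N/P} = k_N/k_P = (A_N/A_P)·exp[(E_P−E_N)/(RT)].
(E_P−E_N)/(RT) = (82.6−42.0)×10³/(8.314×366) = 40600/3043 = 13.34.
k_N/k_P = (6.15×10^6/5.65×10^13)·exp(13.34) = 1.088×10^-7 × 6.231×10^5 = 0.0678.

0.0678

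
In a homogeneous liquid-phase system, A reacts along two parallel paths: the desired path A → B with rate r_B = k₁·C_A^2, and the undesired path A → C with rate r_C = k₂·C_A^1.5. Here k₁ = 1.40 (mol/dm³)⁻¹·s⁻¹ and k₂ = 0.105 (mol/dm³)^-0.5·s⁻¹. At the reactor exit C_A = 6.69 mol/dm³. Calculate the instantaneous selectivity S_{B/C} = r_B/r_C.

34.5

S_{B/C} = r_B/r_C = (k₁·C_A^2)/(k₂·C_A^1.5) = (k₁/k₂)·C_A^0.5.
= (1.40×6.690^2) / (0.105×6.690^1.5) = 62.66/1.817 = 34.5.
Since the desired path is higher order in A, keeping C_A high (PFR or concentrated feed) favours B.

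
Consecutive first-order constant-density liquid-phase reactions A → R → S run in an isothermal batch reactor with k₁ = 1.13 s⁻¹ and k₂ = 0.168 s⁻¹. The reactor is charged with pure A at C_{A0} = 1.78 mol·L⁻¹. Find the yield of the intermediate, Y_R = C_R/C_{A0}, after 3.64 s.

Solving the coupled first-order balances gives C_R(t) = [k₁/(k₂−k₁)]·C_{A0}·(e^(−k₁t) − e^(−k₂t)).
e^(−k₁t) = e^(−1.13×3.64) = e^(−4.113) = 0.01636; e^(−k₂t) = e^(−0.6115) = 0.5425.
C_R = 1.13×1.78/(0.168−1.13) × (0.01636−0.5425) = (-2.091)×(-0.5262) = 1.100 mol·L⁻¹.
Y_R = C_R/C_{A0} = 1.100/1.78 = 0.618.

0.618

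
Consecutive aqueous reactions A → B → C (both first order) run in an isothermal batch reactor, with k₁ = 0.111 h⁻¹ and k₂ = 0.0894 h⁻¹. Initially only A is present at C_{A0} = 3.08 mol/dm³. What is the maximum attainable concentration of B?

For a first-order series the maximum intermediate yield is C_{B,max}/C_{A0} = (k₁/k₂)^[k₂/(k₂−k₁)].
= (0.111/0.0894)^(0.0894/(0.0894−0.111)) = (1.242)^(-4.139) = 0.4083.
C_{B,max} = 0.4083×3.08 = 1.26 mol/dm³.

1.26 mol/dm³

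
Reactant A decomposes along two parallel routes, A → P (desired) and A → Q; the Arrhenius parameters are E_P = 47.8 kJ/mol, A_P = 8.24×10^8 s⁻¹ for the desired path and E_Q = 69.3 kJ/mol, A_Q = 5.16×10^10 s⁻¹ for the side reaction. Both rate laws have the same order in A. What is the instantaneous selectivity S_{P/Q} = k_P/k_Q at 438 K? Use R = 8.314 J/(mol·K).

Since both paths have the same order in A, the concentration cancels and S_{P/Q} = k_P/k_Q = (A_P/A_Q)·exp[(E_Q−E_P)/(RT)].
(E_Q−E_P)/(RT) = (69.3−47.8)×10³/(8.314×438) = 21500/3642 = 5.904.
k_P/k_Q = (8.24×10^8/5.16×10^10)·exp(5.904) = 0.01597 × 366.5 = 5.85.

5.85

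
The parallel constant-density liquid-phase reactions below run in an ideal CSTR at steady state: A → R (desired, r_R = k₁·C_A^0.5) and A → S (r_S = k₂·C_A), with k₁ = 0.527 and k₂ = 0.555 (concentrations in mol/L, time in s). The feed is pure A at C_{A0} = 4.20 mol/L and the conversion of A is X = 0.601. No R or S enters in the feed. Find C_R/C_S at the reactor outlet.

Exit C_A = C_{A0}(1−X) = 4.20×0.399 = 1.676 mol/L.
Rates in a CSTR are evaluated at the outlet concentration: r_R = 0.527×1.676^0.5 = 0.6822, r_S = 0.555×1.676 = 0.9301.
Overall selectivity = C_R/C_S = r_Rτ/(r_Sτ) = r_R/r_S = 0.734.

0.734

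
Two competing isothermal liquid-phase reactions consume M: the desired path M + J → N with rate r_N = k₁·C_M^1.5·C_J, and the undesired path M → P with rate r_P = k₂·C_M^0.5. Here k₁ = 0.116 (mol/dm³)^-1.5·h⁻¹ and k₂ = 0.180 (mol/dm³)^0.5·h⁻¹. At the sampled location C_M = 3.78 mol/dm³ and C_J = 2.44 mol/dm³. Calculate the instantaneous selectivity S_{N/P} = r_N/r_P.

S_{N/P} = r_N/r_P = (k₁·C_M^1.5·C_J)/(k₂·C_M^0.5) = (k₁/k₂)·C_M·C_J.
= (0.116×3.780^1.5×2.440) / (0.180×3.780^0.5) = 2.080/0.3500 = 5.94.
Since the desired path is higher order in M, keeping C_M high (PFR or concentrated feed) favours N.

5.94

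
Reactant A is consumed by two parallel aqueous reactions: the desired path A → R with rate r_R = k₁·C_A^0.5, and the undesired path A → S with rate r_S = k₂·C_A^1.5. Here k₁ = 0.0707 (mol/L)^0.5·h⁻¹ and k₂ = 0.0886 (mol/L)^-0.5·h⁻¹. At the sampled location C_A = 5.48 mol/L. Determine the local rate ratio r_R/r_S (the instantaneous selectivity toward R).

S_{R/S} = r_R/r_S = (k₁·C_A^0.5)/(k₂·C_A^1.5) = (k₁/k₂)·C_A⁻¹.
= (0.0707×5.480^0.5) / (0.0886×5.480^1.5) = 0.1655/1.137 = 0.146.
The undesired path is higher order in A, so low C_A (CSTR or dilute feed) favours R.

0.146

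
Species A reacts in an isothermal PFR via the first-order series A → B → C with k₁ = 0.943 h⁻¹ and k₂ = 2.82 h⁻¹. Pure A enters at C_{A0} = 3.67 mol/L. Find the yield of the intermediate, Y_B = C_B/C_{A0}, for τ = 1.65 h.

0.101

For first-order series with pure A initially, C_B(τ) = k₁C_{A0}/(k₂−k₁)·(e^(−k₁τ) − e^(−k₂τ)).
e^(−k₁τ) = e^(−0.943×1.65) = e^(−1.556) = 0.2110; e^(−k₂τ) = e^(−4.653) = 0.009533.
C_B = 0.943×3.67/(2.82−0.943) × (0.2110−0.009533) = 1.844×0.2015 = 0.3714 mol/L.
Y_B = C_B/C_{A0} = 0.3714/3.67 = 0.101.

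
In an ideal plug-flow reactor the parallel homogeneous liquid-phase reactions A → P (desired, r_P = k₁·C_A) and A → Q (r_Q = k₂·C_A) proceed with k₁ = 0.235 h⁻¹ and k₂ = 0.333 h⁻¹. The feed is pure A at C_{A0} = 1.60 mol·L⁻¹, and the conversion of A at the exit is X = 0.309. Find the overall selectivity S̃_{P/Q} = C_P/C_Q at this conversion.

0.706

C_A = C_{A0}(1−X) = 1.106 mol·L⁻¹.
Both paths are first order in A, so the instantaneous fraction to P is constant: dC_P/d(−C_A) = k₁/(k₁+k₂) = 0.4137.
C_P = 0.4137·(C_{A0}−C_A) = 0.4137×0.4944 = 0.205 mol·L⁻¹.
C_Q = (C_{A0}−C_A)−C_P = 0.2899 mol·L⁻¹; S̃_{P/Q} = 0.2045/0.2899 = 0.706.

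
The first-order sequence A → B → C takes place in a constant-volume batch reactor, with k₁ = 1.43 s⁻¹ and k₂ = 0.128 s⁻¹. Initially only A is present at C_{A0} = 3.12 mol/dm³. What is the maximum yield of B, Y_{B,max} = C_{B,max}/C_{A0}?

0.789

At the optimum, C_{B,max}/C_{A0} = (k₁/k₂)^[k₂/(k₂−k₁)].
= (1.43/0.128)^(0.128/(0.128−1.43)) = (11.17)^(-0.09831) = 0.7888.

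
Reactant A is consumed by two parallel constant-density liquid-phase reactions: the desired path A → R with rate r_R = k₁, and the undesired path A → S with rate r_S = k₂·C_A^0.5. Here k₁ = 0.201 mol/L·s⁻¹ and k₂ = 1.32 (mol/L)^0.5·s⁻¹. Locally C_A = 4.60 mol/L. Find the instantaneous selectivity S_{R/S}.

0.0710

S_{R/S} = r_R/r_S = (k₁)/(k₂·C_A^0.5) = (k₁/k₂)·C_A^-0.5.
= (0.201) / (1.32×4.600^0.5) = 0.2010/2.831 = 0.0710.
The undesired path is higher order in A, so low C_A (CSTR or dilute feed) favours R.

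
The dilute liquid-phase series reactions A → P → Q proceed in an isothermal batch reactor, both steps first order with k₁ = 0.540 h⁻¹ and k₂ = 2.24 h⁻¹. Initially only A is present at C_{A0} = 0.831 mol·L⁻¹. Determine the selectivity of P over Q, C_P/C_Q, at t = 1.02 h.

0.553

For first-order series with pure A initially, C_P(t) = k₁C_{A0}/(k₂−k₁)·(e^(−k₁t) − e^(−k₂t)).
e^(−k₁t) = e^(−0.540×1.02) = e^(−0.5508) = 0.5765; e^(−k₂t) = e^(−2.285) = 0.1018.
C_P = 0.540×0.831/(2.24−0.540) × (0.5765−0.1018) = 0.2640×0.4747 = 0.1253 mol·L⁻¹.
C_A = C_{A0}e^(−k₁t) = 0.4791 mol·L⁻¹, so C_Q = C_{A0}−C_A−C_P = 0.2266 mol·L⁻¹; C_P/C_Q = 0.553.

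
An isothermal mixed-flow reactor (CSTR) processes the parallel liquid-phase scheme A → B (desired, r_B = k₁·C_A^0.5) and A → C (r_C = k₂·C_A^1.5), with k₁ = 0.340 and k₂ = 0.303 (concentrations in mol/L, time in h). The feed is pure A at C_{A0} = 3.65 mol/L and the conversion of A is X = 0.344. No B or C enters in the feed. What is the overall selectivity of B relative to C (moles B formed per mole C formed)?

0.469

Exit C_A = C_{A0}(1−X) = 3.65×0.656 = 2.394 mol/L.
In a CSTR the entire volume is at exit conditions, so r_B = 0.340×2.394^0.5 = 0.5261 and r_C = 0.303×2.394^1.5 = 1.123.
Overall selectivity = C_B/C_C = r_Bτ/(r_Cτ) = r_B/r_C = 0.469.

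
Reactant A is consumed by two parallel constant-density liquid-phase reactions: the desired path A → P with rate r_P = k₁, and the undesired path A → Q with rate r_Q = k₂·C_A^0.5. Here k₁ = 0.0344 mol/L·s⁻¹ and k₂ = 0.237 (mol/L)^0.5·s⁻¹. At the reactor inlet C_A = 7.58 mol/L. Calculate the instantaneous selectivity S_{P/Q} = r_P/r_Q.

S_{P/Q} = r_P/r_Q = (k₁)/(k₂·C_A^0.5) = (k₁/k₂)·C_A^-0.5.
= (0.0344) / (0.237×7.580^0.5) = 0.03440/0.6525 = 0.0527.
The undesired path is higher order in A, so low C_A (CSTR or dilute feed) favours P.

0.0527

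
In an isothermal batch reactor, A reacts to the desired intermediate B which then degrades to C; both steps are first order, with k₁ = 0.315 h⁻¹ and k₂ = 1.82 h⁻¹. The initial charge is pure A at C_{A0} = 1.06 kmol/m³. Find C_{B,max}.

At the optimum, C_{B,max}/C_{A0} = (k₁/k₂)^[k₂/(k₂−k₁)].
= (0.315/1.82)^(1.82/(1.82−0.315)) = (0.1731)^(1.209) = 0.1199.
C_{B,max} = 0.1199×1.06 = 0.127 kmol/m³.

0.127 kmol/m³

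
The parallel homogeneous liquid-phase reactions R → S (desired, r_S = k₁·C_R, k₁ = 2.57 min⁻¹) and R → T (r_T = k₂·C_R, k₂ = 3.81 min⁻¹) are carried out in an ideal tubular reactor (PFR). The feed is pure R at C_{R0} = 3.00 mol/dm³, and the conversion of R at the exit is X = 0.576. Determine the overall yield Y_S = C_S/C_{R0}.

C_R = C_{R0}(1−X) = 1.272 mol/dm³.
Both paths are first order in R, so the instantaneous fraction to S is constant: dC_S/d(−C_R) = k₁/(k₁+k₂) = 0.4028.
C_S = 0.4028·(C_{R0}−C_R) = 0.4028×1.728 = 0.696 mol/dm³.
Y_S = C_S/C_{R0} = 0.6961/3.00 = 0.232.

0.232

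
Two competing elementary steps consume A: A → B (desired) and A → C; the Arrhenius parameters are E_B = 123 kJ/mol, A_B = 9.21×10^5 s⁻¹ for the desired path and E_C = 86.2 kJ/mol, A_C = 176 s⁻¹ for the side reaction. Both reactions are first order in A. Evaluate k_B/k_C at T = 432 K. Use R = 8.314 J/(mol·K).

With equal orders, S_{B/C} = k_B/k_C = (A_B/A_C)·exp[(E_C−E_B)/(RT)].
(E_C−E_B)/(RT) = (86.2−123)×10³/(8.314×432) = -36800/3592 = -10.25.
k_B/k_C = (9.21×10^5/176)·exp(-10.25) = 5233 × 3.550×10^-5 = 0.186.

0.186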